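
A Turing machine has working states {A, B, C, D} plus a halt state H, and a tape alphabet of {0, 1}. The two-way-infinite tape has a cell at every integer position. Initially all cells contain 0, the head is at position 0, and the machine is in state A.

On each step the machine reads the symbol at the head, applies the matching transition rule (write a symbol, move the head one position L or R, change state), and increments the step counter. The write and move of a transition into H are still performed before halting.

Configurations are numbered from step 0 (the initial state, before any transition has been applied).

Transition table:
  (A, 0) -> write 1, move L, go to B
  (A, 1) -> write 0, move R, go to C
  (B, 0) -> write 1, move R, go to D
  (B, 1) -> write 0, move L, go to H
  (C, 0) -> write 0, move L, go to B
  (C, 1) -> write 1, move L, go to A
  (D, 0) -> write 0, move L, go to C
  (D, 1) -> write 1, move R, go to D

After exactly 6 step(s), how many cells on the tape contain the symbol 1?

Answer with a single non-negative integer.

Step 1: in state A at pos 0, read 0 -> (A,0)->write 1,move L,goto B. Now: state=B, head=-1, tape[-2..1]=0010 (head:  ^)
Step 2: in state B at pos -1, read 0 -> (B,0)->write 1,move R,goto D. Now: state=D, head=0, tape[-2..1]=0110 (head:   ^)
Step 3: in state D at pos 0, read 1 -> (D,1)->write 1,move R,goto D. Now: state=D, head=1, tape[-2..2]=01100 (head:    ^)
Step 4: in state D at pos 1, read 0 -> (D,0)->write 0,move L,goto C. Now: state=C, head=0, tape[-2..2]=01100 (head:   ^)
Step 5: in state C at pos 0, read 1 -> (C,1)->write 1,move L,goto A. Now: state=A, head=-1, tape[-2..2]=01100 (head:  ^)
Step 6: in state A at pos -1, read 1 -> (A,1)->write 0,move R,goto C. Now: state=C, head=0, tape[-2..2]=00100 (head:   ^)
Cells containing 1 after step 6: {0} -> 1 cell(s)

Answer: 1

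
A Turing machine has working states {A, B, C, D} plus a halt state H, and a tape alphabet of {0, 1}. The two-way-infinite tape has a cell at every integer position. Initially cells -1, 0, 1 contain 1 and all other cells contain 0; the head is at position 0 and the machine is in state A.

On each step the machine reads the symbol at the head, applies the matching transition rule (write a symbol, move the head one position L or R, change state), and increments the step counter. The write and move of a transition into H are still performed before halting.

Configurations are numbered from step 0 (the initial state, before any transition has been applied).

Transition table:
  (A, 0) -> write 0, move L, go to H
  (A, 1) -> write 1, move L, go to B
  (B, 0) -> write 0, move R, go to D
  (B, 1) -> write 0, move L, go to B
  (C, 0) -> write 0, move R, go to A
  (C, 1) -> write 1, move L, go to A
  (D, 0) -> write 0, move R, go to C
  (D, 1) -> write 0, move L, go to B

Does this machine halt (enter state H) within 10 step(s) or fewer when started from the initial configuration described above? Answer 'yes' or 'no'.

Step 1: in state A at pos 0, read 1 -> (A,1)->write 1,move L,goto B. Now: state=B, head=-1, tape[-2..2]=01110 (head:  ^)
Step 2: in state B at pos -1, read 1 -> (B,1)->write 0,move L,goto B. Now: state=B, head=-2, tape[-3..2]=000110 (head:  ^)
Step 3: in state B at pos -2, read 0 -> (B,0)->write 0,move R,goto D. Now: state=D, head=-1, tape[-3..2]=000110 (head:   ^)
Step 4: in state D at pos -1, read 0 -> (D,0)->write 0,move R,goto C. Now: state=C, head=0, tape[-3..2]=000110 (head:    ^)
Step 5: in state C at pos 0, read 1 -> (C,1)->write 1,move L,goto A. Now: state=A, head=-1, tape[-3..2]=000110 (head:   ^)
Step 6: in state A at pos -1, read 0 -> (A,0)->write 0,move L,goto H. Now: state=H, head=-2, tape[-3..2]=000110 (head:  ^)
State H reached at step 6; 6 <= 10 -> yes

Answer: yes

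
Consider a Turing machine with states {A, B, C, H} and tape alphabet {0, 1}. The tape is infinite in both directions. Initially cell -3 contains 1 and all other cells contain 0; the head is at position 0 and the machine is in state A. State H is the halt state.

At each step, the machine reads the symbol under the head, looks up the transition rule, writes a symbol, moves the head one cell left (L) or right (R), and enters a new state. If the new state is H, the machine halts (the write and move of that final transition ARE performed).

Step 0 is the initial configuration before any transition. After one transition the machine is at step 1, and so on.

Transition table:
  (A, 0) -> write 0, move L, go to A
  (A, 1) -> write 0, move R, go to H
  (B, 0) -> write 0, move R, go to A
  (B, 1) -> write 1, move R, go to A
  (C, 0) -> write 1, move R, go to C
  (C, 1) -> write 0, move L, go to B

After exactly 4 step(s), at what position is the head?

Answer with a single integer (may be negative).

Step 1: in state A at pos 0, read 0 -> (A,0)->write 0,move L,goto A. Now: state=A, head=-1, tape[-4..1]=010000 (head:    ^)
Step 2: in state A at pos -1, read 0 -> (A,0)->write 0,move L,goto A. Now: state=A, head=-2, tape[-4..1]=010000 (head:   ^)
Step 3: in state A at pos -2, read 0 -> (A,0)->write 0,move L,goto A. Now: state=A, head=-3, tape[-4..1]=010000 (head:  ^)
Step 4: in state A at pos -3, read 1 -> (A,1)->write 0,move R,goto H. Now: state=H, head=-2, tape[-4..1]=000000 (head:   ^)

Answer: -2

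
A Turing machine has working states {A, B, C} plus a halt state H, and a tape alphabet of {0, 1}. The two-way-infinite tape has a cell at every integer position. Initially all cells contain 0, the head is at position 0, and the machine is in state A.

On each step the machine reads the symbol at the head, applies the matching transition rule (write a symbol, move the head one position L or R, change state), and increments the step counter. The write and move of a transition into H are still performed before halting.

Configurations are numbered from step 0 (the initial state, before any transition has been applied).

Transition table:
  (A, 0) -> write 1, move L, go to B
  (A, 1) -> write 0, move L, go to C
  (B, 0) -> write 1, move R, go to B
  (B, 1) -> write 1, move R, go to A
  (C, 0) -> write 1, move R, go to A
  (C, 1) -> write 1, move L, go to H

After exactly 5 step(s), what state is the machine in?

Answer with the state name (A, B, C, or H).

Step 1: in state A at pos 0, read 0 -> (A,0)->write 1,move L,goto B. Now: state=B, head=-1, tape[-2..1]=0010 (head:  ^)
Step 2: in state B at pos -1, read 0 -> (B,0)->write 1,move R,goto B. Now: state=B, head=0, tape[-2..1]=0110 (head:   ^)
Step 3: in state B at pos 0, read 1 -> (B,1)->write 1,move R,goto A. Now: state=A, head=1, tape[-2..2]=01100 (head:    ^)
Step 4: in state A at pos 1, read 0 -> (A,0)->write 1,move L,goto B. Now: state=B, head=0, tape[-2..2]=01110 (head:   ^)
Step 5: in state B at pos 0, read 1 -> (B,1)->write 1,move R,goto A. Now: state=A, head=1, tape[-2..2]=01110 (head:    ^)

Answer: A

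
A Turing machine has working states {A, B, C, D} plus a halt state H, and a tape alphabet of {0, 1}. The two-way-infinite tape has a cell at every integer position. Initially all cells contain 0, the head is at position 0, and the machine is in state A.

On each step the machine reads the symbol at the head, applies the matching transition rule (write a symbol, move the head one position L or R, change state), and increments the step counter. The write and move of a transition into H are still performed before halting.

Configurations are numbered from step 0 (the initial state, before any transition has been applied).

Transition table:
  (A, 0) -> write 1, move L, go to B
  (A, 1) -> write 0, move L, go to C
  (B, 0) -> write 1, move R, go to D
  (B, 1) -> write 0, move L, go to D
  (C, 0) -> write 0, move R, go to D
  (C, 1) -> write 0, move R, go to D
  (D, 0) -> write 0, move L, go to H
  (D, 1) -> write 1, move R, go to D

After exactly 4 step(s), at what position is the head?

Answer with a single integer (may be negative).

Answer: 0

Derivation:
Step 1: in state A at pos 0, read 0 -> (A,0)->write 1,move L,goto B. Now: state=B, head=-1, tape[-2..1]=0010 (head:  ^)
Step 2: in state B at pos -1, read 0 -> (B,0)->write 1,move R,goto D. Now: state=D, head=0, tape[-2..1]=0110 (head:   ^)
Step 3: in state D at pos 0, read 1 -> (D,1)->write 1,move R,goto D. Now: state=D, head=1, tape[-2..2]=01100 (head:    ^)
Step 4: in state D at pos 1, read 0 -> (D,0)->write 0,move L,goto H. Now: state=H, head=0, tape[-2..2]=01100 (head:   ^)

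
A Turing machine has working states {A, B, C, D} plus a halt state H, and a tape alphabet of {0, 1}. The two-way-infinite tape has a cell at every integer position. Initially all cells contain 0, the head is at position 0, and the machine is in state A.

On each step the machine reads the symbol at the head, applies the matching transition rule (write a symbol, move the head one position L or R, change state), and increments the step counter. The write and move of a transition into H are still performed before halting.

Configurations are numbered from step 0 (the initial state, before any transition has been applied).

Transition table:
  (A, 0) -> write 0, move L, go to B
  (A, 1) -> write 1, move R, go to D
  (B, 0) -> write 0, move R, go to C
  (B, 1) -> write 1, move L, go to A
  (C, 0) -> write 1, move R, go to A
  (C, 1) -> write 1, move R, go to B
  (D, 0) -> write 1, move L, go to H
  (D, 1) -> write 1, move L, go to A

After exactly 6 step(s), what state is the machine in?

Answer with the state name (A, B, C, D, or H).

Answer: B

Derivation:
Step 1: in state A at pos 0, read 0 -> (A,0)->write 0,move L,goto B. Now: state=B, head=-1, tape[-2..1]=0000 (head:  ^)
Step 2: in state B at pos -1, read 0 -> (B,0)->write 0,move R,goto C. Now: state=C, head=0, tape[-2..1]=0000 (head:   ^)
Step 3: in state C at pos 0, read 0 -> (C,0)->write 1,move R,goto A. Now: state=A, head=1, tape[-2..2]=00100 (head:    ^)
Step 4: in state A at pos 1, read 0 -> (A,0)->write 0,move L,goto B. Now: state=B, head=0, tape[-2..2]=00100 (head:   ^)
Step 5: in state B at pos 0, read 1 -> (B,1)->write 1,move L,goto A. Now: state=A, head=-1, tape[-2..2]=00100 (head:  ^)
Step 6: in state A at pos -1, read 0 -> (A,0)->write 0,move L,goto B. Now: state=B, head=-2, tape[-3..2]=000100 (head:  ^)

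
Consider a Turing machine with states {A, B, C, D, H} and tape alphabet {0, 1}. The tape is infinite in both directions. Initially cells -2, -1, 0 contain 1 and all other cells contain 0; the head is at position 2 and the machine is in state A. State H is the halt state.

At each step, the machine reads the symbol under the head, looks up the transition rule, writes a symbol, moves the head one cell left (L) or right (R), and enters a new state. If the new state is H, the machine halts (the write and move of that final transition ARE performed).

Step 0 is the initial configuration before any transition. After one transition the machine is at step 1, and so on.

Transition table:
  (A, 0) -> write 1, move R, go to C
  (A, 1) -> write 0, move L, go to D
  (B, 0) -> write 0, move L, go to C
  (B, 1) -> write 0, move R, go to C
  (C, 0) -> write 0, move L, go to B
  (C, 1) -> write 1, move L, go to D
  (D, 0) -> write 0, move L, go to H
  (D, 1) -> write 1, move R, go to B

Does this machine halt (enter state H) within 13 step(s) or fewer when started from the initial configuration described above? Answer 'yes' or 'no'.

Step 1: in state A at pos 2, read 0 -> (A,0)->write 1,move R,goto C. Now: state=C, head=3, tape[-3..4]=01110100 (head:       ^)
Step 2: in state C at pos 3, read 0 -> (C,0)->write 0,move L,goto B. Now: state=B, head=2, tape[-3..4]=01110100 (head:      ^)
Step 3: in state B at pos 2, read 1 -> (B,1)->write 0,move R,goto C. Now: state=C, head=3, tape[-3..4]=01110000 (head:       ^)
Step 4: in state C at pos 3, read 0 -> (C,0)->write 0,move L,goto B. Now: state=B, head=2, tape[-3..4]=01110000 (head:      ^)
Step 5: in state B at pos 2, read 0 -> (B,0)->write 0,move L,goto C. Now: state=C, head=1, tape[-3..4]=01110000 (head:     ^)
Step 6: in state C at pos 1, read 0 -> (C,0)->write 0,move L,goto B. Now: state=B, head=0, tape[-3..4]=01110000 (head:    ^)
Step 7: in state B at pos 0, read 1 -> (B,1)->write 0,move R,goto C. Now: state=C, head=1, tape[-3..4]=01100000 (head:     ^)
Step 8: in state C at pos 1, read 0 -> (C,0)->write 0,move L,goto B. Now: state=B, head=0, tape[-3..4]=01100000 (head:    ^)
Step 9: in state B at pos 0, read 0 -> (B,0)->write 0,move L,goto C. Now: state=C, head=-1, tape[-3..4]=01100000 (head:   ^)
Step 10: in state C at pos -1, read 1 -> (C,1)->write 1,move L,goto D. Now: state=D, head=-2, tape[-3..4]=01100000 (head:  ^)
Step 11: in state D at pos -2, read 1 -> (D,1)->write 1,move R,goto B. Now: state=B, head=-1, tape[-3..4]=01100000 (head:   ^)
Step 12: in state B at pos -1, read 1 -> (B,1)->write 0,move R,goto C. Now: state=C, head=0, tape[-3..4]=01000000 (head:    ^)
Step 13: in state C at pos 0, read 0 -> (C,0)->write 0,move L,goto B. Now: state=B, head=-1, tape[-3..4]=01000000 (head:   ^)
After 13 step(s): state = B (not H) -> not halted within 13 -> no

Answer: no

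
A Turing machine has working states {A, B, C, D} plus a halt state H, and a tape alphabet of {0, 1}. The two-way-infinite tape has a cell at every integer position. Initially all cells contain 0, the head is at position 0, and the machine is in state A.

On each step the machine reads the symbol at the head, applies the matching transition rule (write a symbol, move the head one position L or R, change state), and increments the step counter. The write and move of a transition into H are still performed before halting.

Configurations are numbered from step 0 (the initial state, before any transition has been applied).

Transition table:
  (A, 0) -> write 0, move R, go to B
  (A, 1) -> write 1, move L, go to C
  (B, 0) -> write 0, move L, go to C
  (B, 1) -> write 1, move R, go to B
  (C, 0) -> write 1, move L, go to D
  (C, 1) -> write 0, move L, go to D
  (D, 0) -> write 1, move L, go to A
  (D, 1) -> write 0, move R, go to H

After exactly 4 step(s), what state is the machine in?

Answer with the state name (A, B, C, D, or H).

Answer: A

Derivation:
Step 1: in state A at pos 0, read 0 -> (A,0)->write 0,move R,goto B. Now: state=B, head=1, tape[-1..2]=0000 (head:   ^)
Step 2: in state B at pos 1, read 0 -> (B,0)->write 0,move L,goto C. Now: state=C, head=0, tape[-1..2]=0000 (head:  ^)
Step 3: in state C at pos 0, read 0 -> (C,0)->write 1,move L,goto D. Now: state=D, head=-1, tape[-2..2]=00100 (head:  ^)
Step 4: in state D at pos -1, read 0 -> (D,0)->write 1,move L,goto A. Now: state=A, head=-2, tape[-3..2]=001100 (head:  ^)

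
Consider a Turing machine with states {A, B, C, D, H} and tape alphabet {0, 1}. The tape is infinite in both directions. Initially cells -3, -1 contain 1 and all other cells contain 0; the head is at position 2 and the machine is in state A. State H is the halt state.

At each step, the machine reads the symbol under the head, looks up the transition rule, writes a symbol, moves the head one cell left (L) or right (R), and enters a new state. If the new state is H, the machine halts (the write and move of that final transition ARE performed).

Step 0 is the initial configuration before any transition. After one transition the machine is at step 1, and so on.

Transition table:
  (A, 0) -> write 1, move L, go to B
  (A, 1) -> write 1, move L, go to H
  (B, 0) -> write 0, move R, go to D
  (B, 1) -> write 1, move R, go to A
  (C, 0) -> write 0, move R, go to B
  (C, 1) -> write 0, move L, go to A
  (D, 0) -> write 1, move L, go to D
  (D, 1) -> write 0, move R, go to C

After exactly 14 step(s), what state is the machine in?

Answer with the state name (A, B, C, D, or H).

Step 1: in state A at pos 2, read 0 -> (A,0)->write 1,move L,goto B. Now: state=B, head=1, tape[-4..3]=01010010 (head:      ^)
Step 2: in state B at pos 1, read 0 -> (B,0)->write 0,move R,goto D. Now: state=D, head=2, tape[-4..3]=01010010 (head:       ^)
Step 3: in state D at pos 2, read 1 -> (D,1)->write 0,move R,goto C. Now: state=C, head=3, tape[-4..4]=010100000 (head:        ^)
Step 4: in state C at pos 3, read 0 -> (C,0)->write 0,move R,goto B. Now: state=B, head=4, tape[-4..5]=0101000000 (head:         ^)
Step 5: in state B at pos 4, read 0 -> (B,0)->write 0,move R,goto D. Now: state=D, head=5, tape[-4..6]=01010000000 (head:          ^)
Step 6: in state D at pos 5, read 0 -> (D,0)->write 1,move L,goto D. Now: state=D, head=4, tape[-4..6]=01010000010 (head:         ^)
Step 7: in state D at pos 4, read 0 -> (D,0)->write 1,move L,goto D. Now: state=D, head=3, tape[-4..6]=01010000110 (head:        ^)
Step 8: in state D at pos 3, read 0 -> (D,0)->write 1,move L,goto D. Now: state=D, head=2, tape[-4..6]=01010001110 (head:       ^)
Step 9: in state D at pos 2, read 0 -> (D,0)->write 1,move L,goto D. Now: state=D, head=1, tape[-4..6]=01010011110 (head:      ^)
Step 10: in state D at pos 1, read 0 -> (D,0)->write 1,move L,goto D. Now: state=D, head=0, tape[-4..6]=01010111110 (head:     ^)
Step 11: in state D at pos 0, read 0 -> (D,0)->write 1,move L,goto D. Now: state=D, head=-1, tape[-4..6]=01011111110 (head:    ^)
Step 12: in state D at pos -1, read 1 -> (D,1)->write 0,move R,goto C. Now: state=C, head=0, tape[-4..6]=01001111110 (head:     ^)
Step 13: in state C at pos 0, read 1 -> (C,1)->write 0,move L,goto A. Now: state=A, head=-1, tape[-4..6]=01000111110 (head:    ^)
Step 14: in state A at pos -1, read 0 -> (A,0)->write 1,move L,goto B. Now: state=B, head=-2, tape[-4..6]=01010111110 (head:   ^)

Answer: B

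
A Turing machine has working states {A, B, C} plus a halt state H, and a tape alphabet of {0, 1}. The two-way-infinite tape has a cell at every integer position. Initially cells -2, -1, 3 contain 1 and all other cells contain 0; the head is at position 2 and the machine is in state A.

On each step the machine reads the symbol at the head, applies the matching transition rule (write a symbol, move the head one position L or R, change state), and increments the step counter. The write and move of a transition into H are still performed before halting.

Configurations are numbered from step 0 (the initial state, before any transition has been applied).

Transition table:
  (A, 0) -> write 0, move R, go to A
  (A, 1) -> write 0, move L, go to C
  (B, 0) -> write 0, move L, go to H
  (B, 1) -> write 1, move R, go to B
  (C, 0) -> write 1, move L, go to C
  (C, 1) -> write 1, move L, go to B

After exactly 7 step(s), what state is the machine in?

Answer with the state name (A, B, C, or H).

Step 1: in state A at pos 2, read 0 -> (A,0)->write 0,move R,goto A. Now: state=A, head=3, tape[-3..4]=01100010 (head:       ^)
Step 2: in state A at pos 3, read 1 -> (A,1)->write 0,move L,goto C. Now: state=C, head=2, tape[-3..4]=01100000 (head:      ^)
Step 3: in state C at pos 2, read 0 -> (C,0)->write 1,move L,goto C. Now: state=C, head=1, tape[-3..4]=01100100 (head:     ^)
Step 4: in state C at pos 1, read 0 -> (C,0)->write 1,move L,goto C. Now: state=C, head=0, tape[-3..4]=01101100 (head:    ^)
Step 5: in state C at pos 0, read 0 -> (C,0)->write 1,move L,goto C. Now: state=C, head=-1, tape[-3..4]=01111100 (head:   ^)
Step 6: in state C at pos -1, read 1 -> (C,1)->write 1,move L,goto B. Now: state=B, head=-2, tape[-3..4]=01111100 (head:  ^)
Step 7: in state B at pos -2, read 1 -> (B,1)->write 1,move R,goto B. Now: state=B, head=-1, tape[-3..4]=01111100 (head:   ^)

Answer: B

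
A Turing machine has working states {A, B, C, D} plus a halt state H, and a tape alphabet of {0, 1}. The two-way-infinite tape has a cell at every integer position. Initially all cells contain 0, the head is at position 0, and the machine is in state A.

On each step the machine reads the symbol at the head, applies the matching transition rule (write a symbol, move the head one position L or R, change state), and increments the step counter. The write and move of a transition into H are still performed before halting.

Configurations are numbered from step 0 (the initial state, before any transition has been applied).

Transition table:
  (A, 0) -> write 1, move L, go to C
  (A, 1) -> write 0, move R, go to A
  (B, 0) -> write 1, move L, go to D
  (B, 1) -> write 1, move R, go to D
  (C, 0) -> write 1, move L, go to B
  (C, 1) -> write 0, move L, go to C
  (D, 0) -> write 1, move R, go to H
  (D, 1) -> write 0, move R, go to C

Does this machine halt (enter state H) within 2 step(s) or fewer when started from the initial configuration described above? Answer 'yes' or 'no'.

Step 1: in state A at pos 0, read 0 -> (A,0)->write 1,move L,goto C. Now: state=C, head=-1, tape[-2..1]=0010 (head:  ^)
Step 2: in state C at pos -1, read 0 -> (C,0)->write 1,move L,goto B. Now: state=B, head=-2, tape[-3..1]=00110 (head:  ^)
After 2 step(s): state = B (not H) -> not halted within 2 -> no

Answer: no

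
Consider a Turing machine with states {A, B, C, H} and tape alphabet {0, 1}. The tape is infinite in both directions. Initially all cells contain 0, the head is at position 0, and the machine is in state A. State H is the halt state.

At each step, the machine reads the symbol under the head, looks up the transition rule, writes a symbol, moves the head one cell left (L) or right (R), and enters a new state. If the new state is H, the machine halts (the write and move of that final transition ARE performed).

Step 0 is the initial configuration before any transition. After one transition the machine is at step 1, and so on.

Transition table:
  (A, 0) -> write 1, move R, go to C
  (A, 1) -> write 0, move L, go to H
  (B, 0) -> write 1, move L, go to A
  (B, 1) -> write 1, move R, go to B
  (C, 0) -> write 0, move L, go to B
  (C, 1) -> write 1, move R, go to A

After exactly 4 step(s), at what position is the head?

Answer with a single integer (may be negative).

Step 1: in state A at pos 0, read 0 -> (A,0)->write 1,move R,goto C. Now: state=C, head=1, tape[-1..2]=0100 (head:   ^)
Step 2: in state C at pos 1, read 0 -> (C,0)->write 0,move L,goto B. Now: state=B, head=0, tape[-1..2]=0100 (head:  ^)
Step 3: in state B at pos 0, read 1 -> (B,1)->write 1,move R,goto B. Now: state=B, head=1, tape[-1..2]=0100 (head:   ^)
Step 4: in state B at pos 1, read 0 -> (B,0)->write 1,move L,goto A. Now: state=A, head=0, tape[-1..2]=0110 (head:  ^)

Answer: 0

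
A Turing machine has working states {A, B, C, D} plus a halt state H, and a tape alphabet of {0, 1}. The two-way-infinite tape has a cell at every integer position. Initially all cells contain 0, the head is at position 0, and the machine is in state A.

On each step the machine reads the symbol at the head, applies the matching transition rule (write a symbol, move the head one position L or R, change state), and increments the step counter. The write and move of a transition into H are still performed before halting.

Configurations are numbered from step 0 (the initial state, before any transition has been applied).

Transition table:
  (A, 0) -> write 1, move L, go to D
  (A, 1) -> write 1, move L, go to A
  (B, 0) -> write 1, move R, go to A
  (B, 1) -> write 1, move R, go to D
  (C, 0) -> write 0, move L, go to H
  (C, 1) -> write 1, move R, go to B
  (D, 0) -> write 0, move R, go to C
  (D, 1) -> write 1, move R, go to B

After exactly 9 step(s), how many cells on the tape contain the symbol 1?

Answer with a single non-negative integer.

Step 1: in state A at pos 0, read 0 -> (A,0)->write 1,move L,goto D. Now: state=D, head=-1, tape[-2..1]=0010 (head:  ^)
Step 2: in state D at pos -1, read 0 -> (D,0)->write 0,move R,goto C. Now: state=C, head=0, tape[-2..1]=0010 (head:   ^)
Step 3: in state C at pos 0, read 1 -> (C,1)->write 1,move R,goto B. Now: state=B, head=1, tape[-2..2]=00100 (head:    ^)
Step 4: in state B at pos 1, read 0 -> (B,0)->write 1,move R,goto A. Now: state=A, head=2, tape[-2..3]=001100 (head:     ^)
Step 5: in state A at pos 2, read 0 -> (A,0)->write 1,move L,goto D. Now: state=D, head=1, tape[-2..3]=001110 (head:    ^)
Step 6: in state D at pos 1, read 1 -> (D,1)->write 1,move R,goto B. Now: state=B, head=2, tape[-2..3]=001110 (head:     ^)
Step 7: in state B at pos 2, read 1 -> (B,1)->write 1,move R,goto D. Now: state=D, head=3, tape[-2..4]=0011100 (head:      ^)
Step 8: in state D at pos 3, read 0 -> (D,0)->write 0,move R,goto C. Now: state=C, head=4, tape[-2..5]=00111000 (head:       ^)
Step 9: in state C at pos 4, read 0 -> (C,0)->write 0,move L,goto H. Now: state=H, head=3, tape[-2..5]=00111000 (head:      ^)
Cells containing 1 after step 9: {0, 1, 2} -> 3 cell(s)

Answer: 3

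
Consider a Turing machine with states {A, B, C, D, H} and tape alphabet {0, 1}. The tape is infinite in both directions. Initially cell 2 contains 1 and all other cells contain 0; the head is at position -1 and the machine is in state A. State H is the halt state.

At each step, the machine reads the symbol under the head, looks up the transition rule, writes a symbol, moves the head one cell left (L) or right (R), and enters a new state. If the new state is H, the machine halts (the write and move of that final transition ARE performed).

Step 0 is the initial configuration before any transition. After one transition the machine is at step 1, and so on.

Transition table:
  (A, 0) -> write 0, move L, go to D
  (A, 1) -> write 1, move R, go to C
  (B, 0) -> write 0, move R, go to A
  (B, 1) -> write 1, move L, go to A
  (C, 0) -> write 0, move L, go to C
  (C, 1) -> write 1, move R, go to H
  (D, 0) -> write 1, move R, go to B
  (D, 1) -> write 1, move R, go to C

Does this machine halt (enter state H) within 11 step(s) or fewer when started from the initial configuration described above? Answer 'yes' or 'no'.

Step 1: in state A at pos -1, read 0 -> (A,0)->write 0,move L,goto D. Now: state=D, head=-2, tape[-3..3]=0000010 (head:  ^)
Step 2: in state D at pos -2, read 0 -> (D,0)->write 1,move R,goto B. Now: state=B, head=-1, tape[-3..3]=0100010 (head:   ^)
Step 3: in state B at pos -1, read 0 -> (B,0)->write 0,move R,goto A. Now: state=A, head=0, tape[-3..3]=0100010 (head:    ^)
Step 4: in state A at pos 0, read 0 -> (A,0)->write 0,move L,goto D. Now: state=D, head=-1, tape[-3..3]=0100010 (head:   ^)
Step 5: in state D at pos -1, read 0 -> (D,0)->write 1,move R,goto B. Now: state=B, head=0, tape[-3..3]=0110010 (head:    ^)
Step 6: in state B at pos 0, read 0 -> (B,0)->write 0,move R,goto A. Now: state=A, head=1, tape[-3..3]=0110010 (head:     ^)
Step 7: in state A at pos 1, read 0 -> (A,0)->write 0,move L,goto D. Now: state=D, head=0, tape[-3..3]=0110010 (head:    ^)
Step 8: in state D at pos 0, read 0 -> (D,0)->write 1,move R,goto B. Now: state=B, head=1, tape[-3..3]=0111010 (head:     ^)
Step 9: in state B at pos 1, read 0 -> (B,0)->write 0,move R,goto A. Now: state=A, head=2, tape[-3..3]=0111010 (head:      ^)
Step 10: in state A at pos 2, read 1 -> (A,1)->write 1,move R,goto C. Now: state=C, head=3, tape[-3..4]=01110100 (head:       ^)
Step 11: in state C at pos 3, read 0 -> (C,0)->write 0,move L,goto C. Now: state=C, head=2, tape[-3..4]=01110100 (head:      ^)
After 11 step(s): state = C (not H) -> not halted within 11 -> no

Answer: no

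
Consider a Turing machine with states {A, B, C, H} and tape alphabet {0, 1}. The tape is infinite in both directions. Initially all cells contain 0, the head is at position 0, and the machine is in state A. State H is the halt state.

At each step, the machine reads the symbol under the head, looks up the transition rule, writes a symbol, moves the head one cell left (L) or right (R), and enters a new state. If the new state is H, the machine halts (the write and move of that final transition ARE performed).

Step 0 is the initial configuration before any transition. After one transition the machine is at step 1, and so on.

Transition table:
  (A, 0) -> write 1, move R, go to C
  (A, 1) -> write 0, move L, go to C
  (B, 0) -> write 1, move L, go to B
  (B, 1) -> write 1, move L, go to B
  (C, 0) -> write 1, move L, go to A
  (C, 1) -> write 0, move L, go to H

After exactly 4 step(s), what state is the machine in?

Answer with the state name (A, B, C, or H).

Step 1: in state A at pos 0, read 0 -> (A,0)->write 1,move R,goto C. Now: state=C, head=1, tape[-1..2]=0100 (head:   ^)
Step 2: in state C at pos 1, read 0 -> (C,0)->write 1,move L,goto A. Now: state=A, head=0, tape[-1..2]=0110 (head:  ^)
Step 3: in state A at pos 0, read 1 -> (A,1)->write 0,move L,goto C. Now: state=C, head=-1, tape[-2..2]=00010 (head:  ^)
Step 4: in state C at pos -1, read 0 -> (C,0)->write 1,move L,goto A. Now: state=A, head=-2, tape[-3..2]=001010 (head:  ^)

Answer: A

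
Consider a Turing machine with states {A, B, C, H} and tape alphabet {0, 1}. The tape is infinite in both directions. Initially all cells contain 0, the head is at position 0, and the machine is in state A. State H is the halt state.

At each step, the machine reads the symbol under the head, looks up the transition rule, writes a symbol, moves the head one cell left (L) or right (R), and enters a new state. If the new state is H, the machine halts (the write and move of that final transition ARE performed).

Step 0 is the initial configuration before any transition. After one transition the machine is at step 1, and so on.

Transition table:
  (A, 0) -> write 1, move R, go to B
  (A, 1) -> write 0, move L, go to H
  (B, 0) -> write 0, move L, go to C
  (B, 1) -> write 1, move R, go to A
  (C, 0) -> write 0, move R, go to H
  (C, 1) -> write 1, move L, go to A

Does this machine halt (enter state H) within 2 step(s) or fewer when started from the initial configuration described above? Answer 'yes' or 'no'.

Step 1: in state A at pos 0, read 0 -> (A,0)->write 1,move R,goto B. Now: state=B, head=1, tape[-1..2]=0100 (head:   ^)
Step 2: in state B at pos 1, read 0 -> (B,0)->write 0,move L,goto C. Now: state=C, head=0, tape[-1..2]=0100 (head:  ^)
After 2 step(s): state = C (not H) -> not halted within 2 -> no

Answer: no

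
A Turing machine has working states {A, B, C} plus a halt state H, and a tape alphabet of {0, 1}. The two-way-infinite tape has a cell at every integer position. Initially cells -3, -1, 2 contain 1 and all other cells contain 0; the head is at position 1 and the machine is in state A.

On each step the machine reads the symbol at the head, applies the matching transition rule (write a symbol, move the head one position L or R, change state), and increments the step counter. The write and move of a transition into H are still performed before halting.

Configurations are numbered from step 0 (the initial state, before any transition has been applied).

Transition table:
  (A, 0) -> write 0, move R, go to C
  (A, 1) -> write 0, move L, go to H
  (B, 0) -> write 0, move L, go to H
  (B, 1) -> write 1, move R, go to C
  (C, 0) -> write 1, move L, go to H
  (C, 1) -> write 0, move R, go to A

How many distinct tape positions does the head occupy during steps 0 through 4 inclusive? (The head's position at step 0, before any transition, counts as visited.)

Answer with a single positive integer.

Answer: 4

Derivation:
Step 1: in state A at pos 1, read 0 -> (A,0)->write 0,move R,goto C. Now: state=C, head=2, tape[-4..3]=01010010 (head:       ^)
Step 2: in state C at pos 2, read 1 -> (C,1)->write 0,move R,goto A. Now: state=A, head=3, tape[-4..4]=010100000 (head:        ^)
Step 3: in state A at pos 3, read 0 -> (A,0)->write 0,move R,goto C. Now: state=C, head=4, tape[-4..5]=0101000000 (head:         ^)
Step 4: in state C at pos 4, read 0 -> (C,0)->write 1,move L,goto H. Now: state=H, head=3, tape[-4..5]=0101000010 (head:        ^)
Head positions at steps 0..4: starting at 1, distinct positions visited = {1, 2, 3, 4} -> 4 position(s)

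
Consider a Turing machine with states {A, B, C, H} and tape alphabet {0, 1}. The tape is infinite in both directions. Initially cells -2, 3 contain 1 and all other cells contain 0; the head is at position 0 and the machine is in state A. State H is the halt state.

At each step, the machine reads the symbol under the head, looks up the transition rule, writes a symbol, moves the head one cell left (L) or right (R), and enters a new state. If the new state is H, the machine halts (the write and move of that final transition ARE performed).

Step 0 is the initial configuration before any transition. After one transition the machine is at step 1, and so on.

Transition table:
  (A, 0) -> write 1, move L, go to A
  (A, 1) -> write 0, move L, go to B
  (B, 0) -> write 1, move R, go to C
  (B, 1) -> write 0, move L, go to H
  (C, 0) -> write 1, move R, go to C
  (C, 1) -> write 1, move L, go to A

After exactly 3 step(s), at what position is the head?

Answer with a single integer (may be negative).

Answer: -3

Derivation:
Step 1: in state A at pos 0, read 0 -> (A,0)->write 1,move L,goto A. Now: state=A, head=-1, tape[-3..4]=01010010 (head:   ^)
Step 2: in state A at pos -1, read 0 -> (A,0)->write 1,move L,goto A. Now: state=A, head=-2, tape[-3..4]=01110010 (head:  ^)
Step 3: in state A at pos -2, read 1 -> (A,1)->write 0,move L,goto B. Now: state=B, head=-3, tape[-4..4]=000110010 (head:  ^)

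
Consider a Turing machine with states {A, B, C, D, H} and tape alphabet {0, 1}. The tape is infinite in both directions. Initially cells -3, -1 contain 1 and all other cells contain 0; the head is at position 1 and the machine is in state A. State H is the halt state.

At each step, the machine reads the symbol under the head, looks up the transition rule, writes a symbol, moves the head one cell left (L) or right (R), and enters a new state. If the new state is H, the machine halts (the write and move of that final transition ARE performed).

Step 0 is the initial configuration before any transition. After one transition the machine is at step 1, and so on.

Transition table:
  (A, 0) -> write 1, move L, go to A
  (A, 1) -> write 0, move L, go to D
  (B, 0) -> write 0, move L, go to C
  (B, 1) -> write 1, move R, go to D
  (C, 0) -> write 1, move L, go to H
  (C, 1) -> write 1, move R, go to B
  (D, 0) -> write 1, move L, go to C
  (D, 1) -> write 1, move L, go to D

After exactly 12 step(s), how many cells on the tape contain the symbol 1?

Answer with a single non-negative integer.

Step 1: in state A at pos 1, read 0 -> (A,0)->write 1,move L,goto A. Now: state=A, head=0, tape[-4..2]=0101010 (head:     ^)
Step 2: in state A at pos 0, read 0 -> (A,0)->write 1,move L,goto A. Now: state=A, head=-1, tape[-4..2]=0101110 (head:    ^)
Step 3: in state A at pos -1, read 1 -> (A,1)->write 0,move L,goto D. Now: state=D, head=-2, tape[-4..2]=0100110 (head:   ^)
Step 4: in state D at pos -2, read 0 -> (D,0)->write 1,move L,goto C. Now: state=C, head=-3, tape[-4..2]=0110110 (head:  ^)
Step 5: in state C at pos -3, read 1 -> (C,1)->write 1,move R,goto B. Now: state=B, head=-2, tape[-4..2]=0110110 (head:   ^)
Step 6: in state B at pos -2, read 1 -> (B,1)->write 1,move R,goto D. Now: state=D, head=-1, tape[-4..2]=0110110 (head:    ^)
Step 7: in state D at pos -1, read 0 -> (D,0)->write 1,move L,goto C. Now: state=C, head=-2, tape[-4..2]=0111110 (head:   ^)
Step 8: in state C at pos -2, read 1 -> (C,1)->write 1,move R,goto B. Now: state=B, head=-1, tape[-4..2]=0111110 (head:    ^)
Step 9: in state B at pos -1, read 1 -> (B,1)->write 1,move R,goto D. Now: state=D, head=0, tape[-4..2]=0111110 (head:     ^)
Step 10: in state D at pos 0, read 1 -> (D,1)->write 1,move L,goto D. Now: state=D, head=-1, tape[-4..2]=0111110 (head:    ^)
Step 11: in state D at pos -1, read 1 -> (D,1)->write 1,move L,goto D. Now: state=D, head=-2, tape[-4..2]=0111110 (head:   ^)
Step 12: in state D at pos -2, read 1 -> (D,1)->write 1,move L,goto D. Now: state=D, head=-3, tape[-4..2]=0111110 (head:  ^)
Cells containing 1 after step 12: {-3, -2, -1, 0, 1} -> 5 cell(s)

Answer: 5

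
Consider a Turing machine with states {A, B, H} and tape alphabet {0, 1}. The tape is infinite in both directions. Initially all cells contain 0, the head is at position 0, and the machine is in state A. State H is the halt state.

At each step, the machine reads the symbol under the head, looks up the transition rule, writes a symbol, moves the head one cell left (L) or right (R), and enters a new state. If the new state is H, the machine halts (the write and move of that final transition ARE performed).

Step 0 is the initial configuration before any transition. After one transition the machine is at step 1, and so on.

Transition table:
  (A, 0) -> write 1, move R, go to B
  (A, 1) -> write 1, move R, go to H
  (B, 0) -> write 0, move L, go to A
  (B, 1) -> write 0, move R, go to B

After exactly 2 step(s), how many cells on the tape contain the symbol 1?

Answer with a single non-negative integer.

Answer: 1

Derivation:
Step 1: in state A at pos 0, read 0 -> (A,0)->write 1,move R,goto B. Now: state=B, head=1, tape[-1..2]=0100 (head:   ^)
Step 2: in state B at pos 1, read 0 -> (B,0)->write 0,move L,goto A. Now: state=A, head=0, tape[-1..2]=0100 (head:  ^)
Cells containing 1 after step 2: {0} -> 1 cell(s)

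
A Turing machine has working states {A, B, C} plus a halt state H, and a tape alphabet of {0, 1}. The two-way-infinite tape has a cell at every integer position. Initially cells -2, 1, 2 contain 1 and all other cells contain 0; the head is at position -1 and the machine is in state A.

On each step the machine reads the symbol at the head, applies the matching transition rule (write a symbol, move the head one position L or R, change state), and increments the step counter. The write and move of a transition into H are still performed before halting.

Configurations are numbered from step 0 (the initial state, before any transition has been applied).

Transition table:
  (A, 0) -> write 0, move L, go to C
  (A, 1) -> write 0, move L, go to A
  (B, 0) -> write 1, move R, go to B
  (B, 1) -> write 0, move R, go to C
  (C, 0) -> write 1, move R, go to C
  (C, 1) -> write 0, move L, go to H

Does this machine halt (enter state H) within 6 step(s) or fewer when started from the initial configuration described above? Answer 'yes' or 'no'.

Answer: yes

Derivation:
Step 1: in state A at pos -1, read 0 -> (A,0)->write 0,move L,goto C. Now: state=C, head=-2, tape[-3..3]=0100110 (head:  ^)
Step 2: in state C at pos -2, read 1 -> (C,1)->write 0,move L,goto H. Now: state=H, head=-3, tape[-4..3]=00000110 (head:  ^)
State H reached at step 2; 2 <= 6 -> yes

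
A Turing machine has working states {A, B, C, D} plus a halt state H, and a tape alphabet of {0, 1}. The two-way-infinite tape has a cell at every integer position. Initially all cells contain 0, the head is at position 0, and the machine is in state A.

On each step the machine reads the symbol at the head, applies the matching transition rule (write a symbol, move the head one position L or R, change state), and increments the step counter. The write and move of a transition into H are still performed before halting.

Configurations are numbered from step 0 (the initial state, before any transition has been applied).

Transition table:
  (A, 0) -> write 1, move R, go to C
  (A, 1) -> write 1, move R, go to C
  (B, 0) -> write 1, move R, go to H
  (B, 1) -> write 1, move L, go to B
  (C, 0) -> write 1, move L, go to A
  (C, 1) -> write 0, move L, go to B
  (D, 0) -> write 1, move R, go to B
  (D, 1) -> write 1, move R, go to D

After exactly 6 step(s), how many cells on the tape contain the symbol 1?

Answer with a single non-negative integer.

Step 1: in state A at pos 0, read 0 -> (A,0)->write 1,move R,goto C. Now: state=C, head=1, tape[-1..2]=0100 (head:   ^)
Step 2: in state C at pos 1, read 0 -> (C,0)->write 1,move L,goto A. Now: state=A, head=0, tape[-1..2]=0110 (head:  ^)
Step 3: in state A at pos 0, read 1 -> (A,1)->write 1,move R,goto C. Now: state=C, head=1, tape[-1..2]=0110 (head:   ^)
Step 4: in state C at pos 1, read 1 -> (C,1)->write 0,move L,goto B. Now: state=B, head=0, tape[-1..2]=0100 (head:  ^)
Step 5: in state B at pos 0, read 1 -> (B,1)->write 1,move L,goto B. Now: state=B, head=-1, tape[-2..2]=00100 (head:  ^)
Step 6: in state B at pos -1, read 0 -> (B,0)->write 1,move R,goto H. Now: state=H, head=0, tape[-2..2]=01100 (head:   ^)
Cells containing 1 after step 6: {-1, 0} -> 2 cell(s)

Answer: 2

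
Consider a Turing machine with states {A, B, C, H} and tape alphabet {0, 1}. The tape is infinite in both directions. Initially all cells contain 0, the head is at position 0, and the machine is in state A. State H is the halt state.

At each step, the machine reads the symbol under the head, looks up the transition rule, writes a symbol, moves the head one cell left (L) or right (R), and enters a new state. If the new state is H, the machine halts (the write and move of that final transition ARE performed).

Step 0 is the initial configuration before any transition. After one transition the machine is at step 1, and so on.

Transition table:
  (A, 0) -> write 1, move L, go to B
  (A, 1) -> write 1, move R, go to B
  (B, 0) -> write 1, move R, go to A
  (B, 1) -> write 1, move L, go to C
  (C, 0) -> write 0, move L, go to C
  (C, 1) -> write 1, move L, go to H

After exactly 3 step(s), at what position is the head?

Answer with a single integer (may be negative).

Answer: 1

Derivation:
Step 1: in state A at pos 0, read 0 -> (A,0)->write 1,move L,goto B. Now: state=B, head=-1, tape[-2..1]=0010 (head:  ^)
Step 2: in state B at pos -1, read 0 -> (B,0)->write 1,move R,goto A. Now: state=A, head=0, tape[-2..1]=0110 (head:   ^)
Step 3: in state A at pos 0, read 1 -> (A,1)->write 1,move R,goto B. Now: state=B, head=1, tape[-2..2]=01100 (head:    ^)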